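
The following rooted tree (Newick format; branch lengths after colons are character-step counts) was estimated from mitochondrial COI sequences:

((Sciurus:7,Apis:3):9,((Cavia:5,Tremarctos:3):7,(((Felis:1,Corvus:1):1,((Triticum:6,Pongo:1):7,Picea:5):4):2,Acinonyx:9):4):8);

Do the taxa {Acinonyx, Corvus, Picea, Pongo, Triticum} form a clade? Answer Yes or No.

The MRCA of the listed taxa subtends (((Felis,Corvus),((Triticum,Pongo),Picea)),Acinonyx).
That clade also contains Felis, which is not in the proposed group, so the group is not monophyletic.

No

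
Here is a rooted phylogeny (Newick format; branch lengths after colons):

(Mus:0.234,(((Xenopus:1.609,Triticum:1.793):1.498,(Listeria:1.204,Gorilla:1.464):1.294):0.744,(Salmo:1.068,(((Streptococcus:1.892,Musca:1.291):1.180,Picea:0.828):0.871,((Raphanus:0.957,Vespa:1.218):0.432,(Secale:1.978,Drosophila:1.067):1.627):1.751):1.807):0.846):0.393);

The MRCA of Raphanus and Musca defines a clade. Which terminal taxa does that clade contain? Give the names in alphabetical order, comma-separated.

Drosophila, Musca, Picea, Raphanus, Secale, Streptococcus, Vespa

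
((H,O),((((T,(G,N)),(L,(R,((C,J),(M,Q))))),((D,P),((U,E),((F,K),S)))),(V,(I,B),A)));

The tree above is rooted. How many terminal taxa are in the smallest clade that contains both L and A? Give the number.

The MRCA of L and A is the node subtending ((((T,(G,N)),(L,(R,((C,J),(M,Q))))),((D,P),((U,E),((F,K),S)))),(V,(I,B),A)).
That clade contains 20 terminal taxa: A, B, C, D, E, F, G, I, J, K, L, M, N, P, Q, R, S, T, U, V.

20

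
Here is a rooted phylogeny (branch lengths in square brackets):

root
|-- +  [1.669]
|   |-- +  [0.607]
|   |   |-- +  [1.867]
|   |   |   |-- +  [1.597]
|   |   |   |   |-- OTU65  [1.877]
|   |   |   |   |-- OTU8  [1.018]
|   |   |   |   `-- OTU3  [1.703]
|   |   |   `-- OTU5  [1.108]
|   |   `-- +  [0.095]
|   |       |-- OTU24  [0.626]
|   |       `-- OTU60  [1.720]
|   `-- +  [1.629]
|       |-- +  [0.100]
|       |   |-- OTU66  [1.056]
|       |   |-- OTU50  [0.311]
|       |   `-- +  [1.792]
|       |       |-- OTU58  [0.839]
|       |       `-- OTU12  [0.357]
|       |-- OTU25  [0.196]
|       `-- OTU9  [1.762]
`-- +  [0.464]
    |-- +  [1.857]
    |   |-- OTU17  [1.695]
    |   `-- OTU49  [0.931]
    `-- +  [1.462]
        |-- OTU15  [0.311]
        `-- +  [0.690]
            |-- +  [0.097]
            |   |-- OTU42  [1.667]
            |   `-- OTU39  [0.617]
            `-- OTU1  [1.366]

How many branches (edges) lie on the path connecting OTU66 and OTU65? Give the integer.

7

The MRCA of OTU66 and OTU65 is the node subtending ((((OTU65,OTU8,OTU3),OTU5),(OTU24,OTU60)),((OTU66,OTU50,(OTU58,OTU12)),OTU25,OTU9)).
From OTU66 up to that node: 3 branches. From OTU65 up to the same node: 4 branches. Total: 3 + 4 = 7.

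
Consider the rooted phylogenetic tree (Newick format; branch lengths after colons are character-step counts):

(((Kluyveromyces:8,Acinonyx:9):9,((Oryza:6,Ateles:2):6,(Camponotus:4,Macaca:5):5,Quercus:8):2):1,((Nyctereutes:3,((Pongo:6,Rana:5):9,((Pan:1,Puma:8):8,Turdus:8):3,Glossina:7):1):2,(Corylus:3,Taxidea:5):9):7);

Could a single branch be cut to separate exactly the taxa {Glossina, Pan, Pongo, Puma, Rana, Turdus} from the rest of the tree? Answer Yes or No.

Yes

The most recent common ancestor of these taxa subtends ((Pongo,Rana),((Pan,Puma),Turdus),Glossina).
That clade has exactly 6 tips — every listed taxon and nothing else — so the group is monophyletic.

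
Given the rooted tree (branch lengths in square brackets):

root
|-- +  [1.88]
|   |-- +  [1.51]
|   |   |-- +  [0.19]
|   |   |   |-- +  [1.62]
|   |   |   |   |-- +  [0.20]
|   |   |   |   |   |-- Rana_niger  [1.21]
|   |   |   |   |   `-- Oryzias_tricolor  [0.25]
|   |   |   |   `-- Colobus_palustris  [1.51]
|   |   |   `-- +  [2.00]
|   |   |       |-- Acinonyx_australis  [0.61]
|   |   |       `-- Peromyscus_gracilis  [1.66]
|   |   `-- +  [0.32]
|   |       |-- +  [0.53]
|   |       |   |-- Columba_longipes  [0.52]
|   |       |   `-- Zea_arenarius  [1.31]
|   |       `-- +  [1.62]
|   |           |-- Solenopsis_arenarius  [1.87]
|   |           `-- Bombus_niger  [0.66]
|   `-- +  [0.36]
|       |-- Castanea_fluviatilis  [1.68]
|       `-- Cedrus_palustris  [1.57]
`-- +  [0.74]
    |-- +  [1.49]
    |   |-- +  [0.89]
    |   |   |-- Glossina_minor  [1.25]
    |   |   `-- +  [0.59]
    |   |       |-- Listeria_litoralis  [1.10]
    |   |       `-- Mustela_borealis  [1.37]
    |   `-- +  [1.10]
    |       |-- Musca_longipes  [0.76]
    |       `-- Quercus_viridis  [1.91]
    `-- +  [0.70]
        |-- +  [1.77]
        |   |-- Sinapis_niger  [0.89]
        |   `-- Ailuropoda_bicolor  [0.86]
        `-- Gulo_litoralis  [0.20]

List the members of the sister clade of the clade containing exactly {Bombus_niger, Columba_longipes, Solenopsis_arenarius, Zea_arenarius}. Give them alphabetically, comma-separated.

The clade containing exactly {Bombus_niger, Columba_longipes, Solenopsis_arenarius, Zea_arenarius} attaches to the tree at the node subtending ((((Rana_niger,Oryzias_tricolor),Colobus_palustris),(Acinonyx_australis,Peromyscus_gracilis)),((Columba_longipes,Zea_arenarius),(Solenopsis_arenarius,Bombus_niger))).
The other lineage descending from that same node — the sister group — is (((Rana_niger,Oryzias_tricolor),Colobus_palustris),(Acinonyx_australis,Peromyscus_gracilis)); its 5 tips in alphabetical order are the answer.

Acinonyx_australis, Colobus_palustris, Oryzias_tricolor, Peromyscus_gracilis, Rana_niger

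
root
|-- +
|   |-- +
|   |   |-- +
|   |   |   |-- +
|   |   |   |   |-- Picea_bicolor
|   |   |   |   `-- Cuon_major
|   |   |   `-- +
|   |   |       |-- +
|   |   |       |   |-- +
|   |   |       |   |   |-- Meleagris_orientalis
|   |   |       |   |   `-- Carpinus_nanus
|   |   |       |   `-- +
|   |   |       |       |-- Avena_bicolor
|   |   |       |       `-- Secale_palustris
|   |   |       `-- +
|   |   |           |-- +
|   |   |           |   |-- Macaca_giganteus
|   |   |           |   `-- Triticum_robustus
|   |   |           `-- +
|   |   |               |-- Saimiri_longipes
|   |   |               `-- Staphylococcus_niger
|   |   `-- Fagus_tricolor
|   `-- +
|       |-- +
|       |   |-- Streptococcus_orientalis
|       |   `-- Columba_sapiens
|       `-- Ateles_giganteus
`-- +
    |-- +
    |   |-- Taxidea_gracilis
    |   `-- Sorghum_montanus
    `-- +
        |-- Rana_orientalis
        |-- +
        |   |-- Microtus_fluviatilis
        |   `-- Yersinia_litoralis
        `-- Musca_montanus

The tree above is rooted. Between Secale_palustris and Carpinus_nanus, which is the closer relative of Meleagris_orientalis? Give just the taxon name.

The MRCA of Meleagris_orientalis and Carpinus_nanus subtends (Meleagris_orientalis,Carpinus_nanus) (2 taxa).
The MRCA of Meleagris_orientalis and Secale_palustris subtends ((Meleagris_orientalis,Carpinus_nanus),(Avena_bicolor,Secale_palustris)) (4 taxa).
The first is nested inside the second, so Meleagris_orientalis shares a more recent common ancestor with Carpinus_nanus.

Carpinus_nanus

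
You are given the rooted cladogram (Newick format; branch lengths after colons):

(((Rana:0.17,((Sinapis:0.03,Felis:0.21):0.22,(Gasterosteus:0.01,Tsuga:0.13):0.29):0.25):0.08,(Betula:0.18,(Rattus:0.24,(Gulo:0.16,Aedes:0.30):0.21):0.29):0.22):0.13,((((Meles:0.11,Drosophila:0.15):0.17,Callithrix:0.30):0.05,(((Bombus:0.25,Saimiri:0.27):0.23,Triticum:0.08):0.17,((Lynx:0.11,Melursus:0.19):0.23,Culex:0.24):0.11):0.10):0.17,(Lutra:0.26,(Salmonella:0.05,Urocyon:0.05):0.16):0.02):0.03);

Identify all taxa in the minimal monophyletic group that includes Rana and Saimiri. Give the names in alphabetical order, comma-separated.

Aedes, Betula, Bombus, Callithrix, Culex, Drosophila, Felis, Gasterosteus, Gulo, Lutra, Lynx, Meles, Melursus, Rana, Rattus, Saimiri, Salmonella, Sinapis, Triticum, Tsuga, Urocyon

Tracing Rana: it sits inside (Rana,((Sinapis,Felis),(Gasterosteus,Tsuga))).
Tracing Saimiri: it sits inside (Bombus,Saimiri).
The smallest clade enclosing both is the whole tree (their MRCA is the root), so the answer is all 21 tips in alphabetical order.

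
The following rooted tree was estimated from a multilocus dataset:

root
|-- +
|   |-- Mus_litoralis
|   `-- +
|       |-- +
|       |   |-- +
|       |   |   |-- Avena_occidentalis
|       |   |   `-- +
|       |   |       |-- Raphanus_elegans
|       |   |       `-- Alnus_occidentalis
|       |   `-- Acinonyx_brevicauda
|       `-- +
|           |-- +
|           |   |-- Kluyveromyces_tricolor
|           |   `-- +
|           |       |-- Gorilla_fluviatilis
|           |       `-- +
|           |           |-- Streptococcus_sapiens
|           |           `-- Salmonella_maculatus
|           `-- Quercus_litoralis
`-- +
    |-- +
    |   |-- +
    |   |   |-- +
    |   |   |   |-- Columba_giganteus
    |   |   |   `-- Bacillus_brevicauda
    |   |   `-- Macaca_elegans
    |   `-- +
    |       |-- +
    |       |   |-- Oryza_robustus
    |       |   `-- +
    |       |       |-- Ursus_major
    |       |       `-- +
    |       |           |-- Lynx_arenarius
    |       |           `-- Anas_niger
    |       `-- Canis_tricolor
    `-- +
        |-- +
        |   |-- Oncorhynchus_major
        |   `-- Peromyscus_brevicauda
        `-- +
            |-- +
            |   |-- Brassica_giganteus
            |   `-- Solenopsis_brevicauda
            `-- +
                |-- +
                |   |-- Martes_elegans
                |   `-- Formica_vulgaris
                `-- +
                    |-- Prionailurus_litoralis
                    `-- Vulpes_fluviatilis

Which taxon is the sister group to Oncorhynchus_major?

Peromyscus_brevicauda

Oncorhynchus_major attaches to the tree at the node subtending (Oncorhynchus_major,Peromyscus_brevicauda).
The other lineage descending from that same node — the sister group — is the single tip Peromyscus_brevicauda.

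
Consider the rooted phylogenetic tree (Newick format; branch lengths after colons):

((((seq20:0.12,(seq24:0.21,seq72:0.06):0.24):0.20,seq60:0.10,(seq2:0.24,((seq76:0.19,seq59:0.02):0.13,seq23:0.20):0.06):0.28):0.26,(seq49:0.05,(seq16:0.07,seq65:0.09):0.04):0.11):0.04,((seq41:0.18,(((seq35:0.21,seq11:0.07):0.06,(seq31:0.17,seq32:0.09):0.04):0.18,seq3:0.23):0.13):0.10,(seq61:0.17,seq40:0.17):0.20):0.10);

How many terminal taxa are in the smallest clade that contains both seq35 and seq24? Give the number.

19

The MRCA of seq35 and seq24 is the root, so the clade is the entire tree.
That clade contains 19 terminal taxa: seq11, seq16, seq2, seq20, seq23, seq24, seq3, seq31, seq32, seq35, seq40, seq41, seq49, seq59, seq60, seq61, seq65, seq72, seq76.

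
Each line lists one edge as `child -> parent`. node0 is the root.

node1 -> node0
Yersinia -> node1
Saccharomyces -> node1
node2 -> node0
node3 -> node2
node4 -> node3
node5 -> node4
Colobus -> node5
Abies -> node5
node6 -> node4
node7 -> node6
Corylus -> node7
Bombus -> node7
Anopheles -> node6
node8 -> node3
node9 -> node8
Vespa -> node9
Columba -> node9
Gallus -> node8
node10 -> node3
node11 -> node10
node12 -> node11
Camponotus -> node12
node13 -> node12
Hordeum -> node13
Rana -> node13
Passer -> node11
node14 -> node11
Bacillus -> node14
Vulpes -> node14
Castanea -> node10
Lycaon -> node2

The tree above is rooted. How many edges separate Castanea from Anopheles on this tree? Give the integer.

The MRCA of Castanea and Anopheles is the node subtending (((Colobus,Abies),((Corylus,Bombus),Anopheles)),((Vespa,Columba),Gallus),(((Camponotus,(Hordeum,Rana)),Passer,(Bacillus,Vulpes)),Castanea)).
From Castanea up to that node: 2 branches. From Anopheles up to the same node: 3 branches. Total: 2 + 3 = 5.

5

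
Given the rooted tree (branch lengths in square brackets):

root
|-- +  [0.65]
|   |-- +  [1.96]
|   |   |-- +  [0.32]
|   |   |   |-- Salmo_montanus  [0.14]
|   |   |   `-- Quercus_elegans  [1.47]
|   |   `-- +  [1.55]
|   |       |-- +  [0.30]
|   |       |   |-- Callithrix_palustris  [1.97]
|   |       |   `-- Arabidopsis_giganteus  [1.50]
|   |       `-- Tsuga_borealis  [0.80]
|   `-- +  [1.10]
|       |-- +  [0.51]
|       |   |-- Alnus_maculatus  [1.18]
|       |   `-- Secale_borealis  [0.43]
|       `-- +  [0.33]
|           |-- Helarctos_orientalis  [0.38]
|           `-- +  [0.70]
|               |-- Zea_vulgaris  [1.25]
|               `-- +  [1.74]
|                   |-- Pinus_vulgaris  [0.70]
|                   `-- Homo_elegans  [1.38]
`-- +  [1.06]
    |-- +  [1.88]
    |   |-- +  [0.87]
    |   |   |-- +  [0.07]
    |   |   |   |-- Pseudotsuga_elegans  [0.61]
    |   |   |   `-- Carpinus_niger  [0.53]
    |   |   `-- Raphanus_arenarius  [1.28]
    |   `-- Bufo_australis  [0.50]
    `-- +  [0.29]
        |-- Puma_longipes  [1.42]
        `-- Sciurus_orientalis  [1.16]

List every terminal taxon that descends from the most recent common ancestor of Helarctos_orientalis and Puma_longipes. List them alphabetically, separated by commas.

Tracing Helarctos_orientalis: it sits inside (Helarctos_orientalis,(Zea_vulgaris,(Pinus_vulgaris,Homo_elegans))).
Tracing Puma_longipes: it sits inside (Puma_longipes,Sciurus_orientalis).
The smallest clade enclosing both is the whole tree (their MRCA is the root), so the answer is all 17 tips in alphabetical order.

Alnus_maculatus, Arabidopsis_giganteus, Bufo_australis, Callithrix_palustris, Carpinus_niger, Helarctos_orientalis, Homo_elegans, Pinus_vulgaris, Pseudotsuga_elegans, Puma_longipes, Quercus_elegans, Raphanus_arenarius, Salmo_montanus, Sciurus_orientalis, Secale_borealis, Tsuga_borealis, Zea_vulgaris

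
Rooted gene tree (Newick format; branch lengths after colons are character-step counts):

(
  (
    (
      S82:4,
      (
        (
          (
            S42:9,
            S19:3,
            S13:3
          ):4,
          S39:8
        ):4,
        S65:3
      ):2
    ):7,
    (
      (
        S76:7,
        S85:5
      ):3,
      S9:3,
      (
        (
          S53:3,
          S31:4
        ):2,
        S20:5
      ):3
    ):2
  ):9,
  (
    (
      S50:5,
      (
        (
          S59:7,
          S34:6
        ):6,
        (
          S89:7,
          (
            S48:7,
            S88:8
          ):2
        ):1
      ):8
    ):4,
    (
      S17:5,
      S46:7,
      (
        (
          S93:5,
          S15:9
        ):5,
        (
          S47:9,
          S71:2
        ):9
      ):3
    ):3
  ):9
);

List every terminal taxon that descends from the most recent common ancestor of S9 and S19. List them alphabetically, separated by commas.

Tracing S9: it sits inside ((S76,S85),S9,((S53,S31),S20)).
Tracing S19: it sits inside (S42,S19,S13).
The smallest clade enclosing both is ((S82,(((S42,S19,S13),S39),S65)),((S76,S85),S9,((S53,S31),S20))); the answer is its 12 terminal taxa in alphabetical order.

S13, S19, S20, S31, S39, S42, S53, S65, S76, S82, S85, S9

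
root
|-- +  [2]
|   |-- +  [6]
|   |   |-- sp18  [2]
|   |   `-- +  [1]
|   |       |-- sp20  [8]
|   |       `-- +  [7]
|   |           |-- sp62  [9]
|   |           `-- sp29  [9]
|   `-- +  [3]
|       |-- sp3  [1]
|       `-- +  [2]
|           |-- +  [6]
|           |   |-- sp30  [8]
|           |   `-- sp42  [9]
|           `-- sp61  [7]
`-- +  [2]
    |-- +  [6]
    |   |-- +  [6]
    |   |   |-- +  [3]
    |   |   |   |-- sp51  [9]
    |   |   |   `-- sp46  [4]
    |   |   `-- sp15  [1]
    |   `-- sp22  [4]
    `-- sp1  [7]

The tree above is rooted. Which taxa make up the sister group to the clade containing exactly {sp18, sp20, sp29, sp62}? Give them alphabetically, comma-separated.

sp3, sp30, sp42, sp61

The clade containing exactly {sp18, sp20, sp29, sp62} attaches to the tree at the node subtending ((sp18,(sp20,(sp62,sp29))),(sp3,((sp30,sp42),sp61))).
The other lineage descending from that same node — the sister group — is (sp3,((sp30,sp42),sp61)); its 4 tips in alphabetical order are the answer.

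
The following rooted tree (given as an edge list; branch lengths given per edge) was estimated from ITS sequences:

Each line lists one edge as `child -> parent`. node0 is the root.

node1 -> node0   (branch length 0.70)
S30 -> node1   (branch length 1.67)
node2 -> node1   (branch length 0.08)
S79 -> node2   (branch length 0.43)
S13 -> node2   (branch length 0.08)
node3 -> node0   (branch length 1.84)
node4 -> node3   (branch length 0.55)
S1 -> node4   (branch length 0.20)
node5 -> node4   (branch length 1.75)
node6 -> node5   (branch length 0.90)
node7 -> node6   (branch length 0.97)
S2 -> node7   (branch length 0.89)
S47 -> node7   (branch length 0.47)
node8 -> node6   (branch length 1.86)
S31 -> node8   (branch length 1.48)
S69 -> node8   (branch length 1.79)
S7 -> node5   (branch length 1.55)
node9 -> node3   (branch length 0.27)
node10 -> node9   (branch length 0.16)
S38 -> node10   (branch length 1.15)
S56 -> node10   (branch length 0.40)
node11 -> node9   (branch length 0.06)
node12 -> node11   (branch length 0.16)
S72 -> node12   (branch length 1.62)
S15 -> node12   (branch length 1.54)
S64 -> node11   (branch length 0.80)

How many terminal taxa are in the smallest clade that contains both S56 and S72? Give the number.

The MRCA of S56 and S72 is the node subtending ((S38,S56),((S72,S15),S64)).
That clade contains 5 terminal taxa: S15, S38, S56, S64, S72.

5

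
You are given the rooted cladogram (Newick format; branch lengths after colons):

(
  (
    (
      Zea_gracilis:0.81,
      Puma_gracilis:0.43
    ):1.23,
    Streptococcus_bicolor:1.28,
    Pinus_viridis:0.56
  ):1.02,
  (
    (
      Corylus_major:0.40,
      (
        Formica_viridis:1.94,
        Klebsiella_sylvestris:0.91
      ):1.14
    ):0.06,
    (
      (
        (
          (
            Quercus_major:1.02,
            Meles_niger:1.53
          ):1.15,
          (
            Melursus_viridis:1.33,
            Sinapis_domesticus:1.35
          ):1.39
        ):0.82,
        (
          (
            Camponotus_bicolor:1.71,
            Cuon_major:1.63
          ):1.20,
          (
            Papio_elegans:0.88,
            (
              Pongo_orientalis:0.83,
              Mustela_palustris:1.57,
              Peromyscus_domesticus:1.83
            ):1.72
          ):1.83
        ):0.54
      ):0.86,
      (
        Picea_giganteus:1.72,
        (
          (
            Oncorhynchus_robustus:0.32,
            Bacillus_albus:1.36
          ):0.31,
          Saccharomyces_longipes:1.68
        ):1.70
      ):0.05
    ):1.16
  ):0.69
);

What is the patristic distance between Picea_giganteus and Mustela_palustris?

8.29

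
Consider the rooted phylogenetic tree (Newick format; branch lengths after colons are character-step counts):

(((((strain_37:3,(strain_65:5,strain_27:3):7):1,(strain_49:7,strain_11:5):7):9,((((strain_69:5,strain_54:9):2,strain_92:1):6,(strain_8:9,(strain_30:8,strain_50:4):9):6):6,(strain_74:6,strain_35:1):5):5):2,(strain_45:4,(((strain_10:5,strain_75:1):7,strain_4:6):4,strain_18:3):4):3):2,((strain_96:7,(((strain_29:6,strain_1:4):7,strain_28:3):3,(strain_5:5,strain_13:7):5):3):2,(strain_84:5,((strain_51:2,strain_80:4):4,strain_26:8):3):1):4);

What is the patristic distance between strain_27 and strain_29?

49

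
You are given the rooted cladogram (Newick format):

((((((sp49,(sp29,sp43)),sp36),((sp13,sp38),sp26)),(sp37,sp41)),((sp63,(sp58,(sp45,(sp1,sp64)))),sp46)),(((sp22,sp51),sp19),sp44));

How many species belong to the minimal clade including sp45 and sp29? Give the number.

The MRCA of sp45 and sp29 is the node subtending (((((sp49,(sp29,sp43)),sp36),((sp13,sp38),sp26)),(sp37,sp41)),((sp63,(sp58,(sp45,(sp1,sp64)))),sp46)).
That clade contains 15 terminal taxa: sp1, sp13, sp26, sp29, sp36, sp37, sp38, sp41, sp43, sp45, sp46, sp49, sp58, sp63, sp64.

15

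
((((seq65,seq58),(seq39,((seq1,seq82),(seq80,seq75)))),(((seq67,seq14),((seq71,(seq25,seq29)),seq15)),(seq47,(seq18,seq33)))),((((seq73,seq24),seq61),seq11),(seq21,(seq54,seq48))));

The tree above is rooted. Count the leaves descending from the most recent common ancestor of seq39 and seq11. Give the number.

The MRCA of seq39 and seq11 is the root, so the clade is the entire tree.
That clade contains 23 terminal taxa: seq1, seq11, seq14, seq15, seq18, seq21, seq24, seq25, seq29, seq33, seq39, seq47, seq48, seq54, seq58, seq61, seq65, seq67, seq71, seq73, seq75, seq80, seq82.

23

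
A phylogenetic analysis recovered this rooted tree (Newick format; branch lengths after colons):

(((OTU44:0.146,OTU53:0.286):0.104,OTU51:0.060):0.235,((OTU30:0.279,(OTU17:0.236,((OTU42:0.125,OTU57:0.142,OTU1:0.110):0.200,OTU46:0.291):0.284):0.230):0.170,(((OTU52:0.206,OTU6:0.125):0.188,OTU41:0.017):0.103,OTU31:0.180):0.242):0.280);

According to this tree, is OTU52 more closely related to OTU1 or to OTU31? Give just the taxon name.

The MRCA of OTU52 and OTU31 subtends (((OTU52,OTU6),OTU41),OTU31) (4 taxa).
The MRCA of OTU52 and OTU1 subtends ((OTU30,(OTU17,((OTU42,OTU57,OTU1),OTU46))),(((OTU52,OTU6),OTU41),OTU31)) (10 taxa).
The first is nested inside the second, so OTU52 shares a more recent common ancestor with OTU31.

OTU31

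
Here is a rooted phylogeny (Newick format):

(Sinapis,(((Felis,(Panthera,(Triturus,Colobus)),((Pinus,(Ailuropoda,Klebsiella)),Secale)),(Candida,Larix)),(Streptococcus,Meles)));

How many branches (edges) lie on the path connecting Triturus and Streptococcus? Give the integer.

7

The MRCA of Triturus and Streptococcus is the node subtending (((Felis,(Panthera,(Triturus,Colobus)),((Pinus,(Ailuropoda,Klebsiella)),Secale)),(Candida,Larix)),(Streptococcus,Meles)).
From Triturus up to that node: 5 branches. From Streptococcus up to the same node: 2 branches. Total: 5 + 2 = 7.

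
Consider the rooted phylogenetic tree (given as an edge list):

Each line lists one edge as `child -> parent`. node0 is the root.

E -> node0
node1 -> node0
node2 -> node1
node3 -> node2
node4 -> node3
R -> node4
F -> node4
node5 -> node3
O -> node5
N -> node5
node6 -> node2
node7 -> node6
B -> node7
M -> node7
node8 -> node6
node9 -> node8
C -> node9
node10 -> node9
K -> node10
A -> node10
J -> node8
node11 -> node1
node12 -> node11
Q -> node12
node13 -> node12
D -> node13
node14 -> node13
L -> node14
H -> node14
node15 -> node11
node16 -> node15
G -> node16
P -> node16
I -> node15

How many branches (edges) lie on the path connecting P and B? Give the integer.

8

The MRCA of P and B is the node subtending ((((R,F),(O,N)),((B,M),((C,(K,A)),J))),((Q,(D,(L,H))),((G,P),I))).
From P up to that node: 4 branches. From B up to the same node: 4 branches. Total: 4 + 4 = 8.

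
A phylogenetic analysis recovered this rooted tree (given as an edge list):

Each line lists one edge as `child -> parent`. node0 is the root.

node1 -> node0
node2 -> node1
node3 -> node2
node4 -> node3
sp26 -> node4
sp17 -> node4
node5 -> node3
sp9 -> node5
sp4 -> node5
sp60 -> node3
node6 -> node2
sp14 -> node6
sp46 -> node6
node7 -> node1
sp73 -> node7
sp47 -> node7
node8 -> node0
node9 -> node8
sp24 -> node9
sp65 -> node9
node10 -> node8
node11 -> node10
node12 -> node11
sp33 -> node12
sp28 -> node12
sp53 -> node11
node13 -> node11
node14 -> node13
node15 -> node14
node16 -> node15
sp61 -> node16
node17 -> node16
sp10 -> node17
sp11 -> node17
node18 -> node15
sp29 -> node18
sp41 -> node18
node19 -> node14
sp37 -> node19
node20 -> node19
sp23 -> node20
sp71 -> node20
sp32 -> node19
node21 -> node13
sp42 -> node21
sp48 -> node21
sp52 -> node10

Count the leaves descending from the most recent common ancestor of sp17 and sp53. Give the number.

26

The MRCA of sp17 and sp53 is the root, so the clade is the entire tree.
That clade contains 26 terminal taxa: sp10, sp11, sp14, sp17, sp23, sp24, sp26, sp28, sp29, sp32, sp33, sp37, sp4, sp41, sp42, sp46, sp47, sp48, sp52, sp53, sp60, sp61, sp65, sp71, sp73, sp9.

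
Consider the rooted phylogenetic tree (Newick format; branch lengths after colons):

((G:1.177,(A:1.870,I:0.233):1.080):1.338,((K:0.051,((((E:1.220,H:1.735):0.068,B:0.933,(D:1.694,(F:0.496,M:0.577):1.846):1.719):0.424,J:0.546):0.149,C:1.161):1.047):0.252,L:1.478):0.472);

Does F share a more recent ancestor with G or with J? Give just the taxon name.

The MRCA of F and J subtends (((E,H),B,(D,(F,M))),J) (7 taxa).
The MRCA of F and G is the root, subtending the entire tree (13 taxa).
The first is nested inside the second, so F shares a more recent common ancestor with J.

J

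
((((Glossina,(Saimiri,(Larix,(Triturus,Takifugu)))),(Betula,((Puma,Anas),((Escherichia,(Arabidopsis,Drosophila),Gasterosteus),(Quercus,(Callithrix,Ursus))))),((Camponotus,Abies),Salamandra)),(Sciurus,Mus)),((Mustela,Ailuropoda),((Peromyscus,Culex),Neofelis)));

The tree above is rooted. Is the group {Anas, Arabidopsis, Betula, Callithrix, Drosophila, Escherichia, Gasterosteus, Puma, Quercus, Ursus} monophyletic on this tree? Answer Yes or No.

The most recent common ancestor of these taxa subtends (Betula,((Puma,Anas),((Escherichia,(Arabidopsis,Drosophila),Gasterosteus),(Quercus,(Callithrix,Ursus))))).
That clade has exactly 10 tips — every listed taxon and nothing else — so the group is monophyletic.

Yes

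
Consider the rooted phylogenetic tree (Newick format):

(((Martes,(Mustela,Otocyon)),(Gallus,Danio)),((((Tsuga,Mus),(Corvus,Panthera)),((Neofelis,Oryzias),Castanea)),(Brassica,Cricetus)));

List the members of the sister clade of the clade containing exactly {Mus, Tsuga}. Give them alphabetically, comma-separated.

The clade containing exactly {Mus, Tsuga} attaches to the tree at the node subtending ((Tsuga,Mus),(Corvus,Panthera)).
The other lineage descending from that same node — the sister group — is (Corvus,Panthera); its 2 tips in alphabetical order are the answer.

Corvus, Panthera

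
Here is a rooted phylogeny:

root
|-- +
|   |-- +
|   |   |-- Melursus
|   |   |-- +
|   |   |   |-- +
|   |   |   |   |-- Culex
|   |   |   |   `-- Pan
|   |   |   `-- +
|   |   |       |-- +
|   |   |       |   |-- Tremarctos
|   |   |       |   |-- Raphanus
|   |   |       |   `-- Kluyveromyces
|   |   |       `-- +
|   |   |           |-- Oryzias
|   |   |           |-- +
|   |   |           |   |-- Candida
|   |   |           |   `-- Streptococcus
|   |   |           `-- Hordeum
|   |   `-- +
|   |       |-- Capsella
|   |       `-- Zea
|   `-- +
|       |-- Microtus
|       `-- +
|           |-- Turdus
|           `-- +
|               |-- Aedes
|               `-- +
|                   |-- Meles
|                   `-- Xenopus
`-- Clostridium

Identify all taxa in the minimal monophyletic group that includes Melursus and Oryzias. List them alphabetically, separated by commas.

Tracing Melursus: it sits inside (Melursus,((Culex,Pan),((Tremarctos,Raphanus,Kluyveromyces),(Oryzias,(Candida,Streptococcus),Hordeum))),(Capsella,Zea)).
Tracing Oryzias: it sits inside (Oryzias,(Candida,Streptococcus),Hordeum).
The smallest clade enclosing both is (Melursus,((Culex,Pan),((Tremarctos,Raphanus,Kluyveromyces),(Oryzias,(Candida,Streptococcus),Hordeum))),(Capsella,Zea)); the answer is its 12 terminal taxa in alphabetical order.

Candida, Capsella, Culex, Hordeum, Kluyveromyces, Melursus, Oryzias, Pan, Raphanus, Streptococcus, Tremarctos, Zea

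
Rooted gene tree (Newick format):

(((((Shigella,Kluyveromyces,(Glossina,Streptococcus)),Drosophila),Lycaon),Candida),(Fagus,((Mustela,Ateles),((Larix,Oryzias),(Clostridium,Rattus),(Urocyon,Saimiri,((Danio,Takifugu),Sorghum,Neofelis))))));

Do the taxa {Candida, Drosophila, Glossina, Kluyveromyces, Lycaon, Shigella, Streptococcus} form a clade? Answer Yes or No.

Yes

The most recent common ancestor of these taxa subtends ((((Shigella,Kluyveromyces,(Glossina,Streptococcus)),Drosophila),Lycaon),Candida).
That clade has exactly 7 tips — every listed taxon and nothing else — so the group is monophyletic.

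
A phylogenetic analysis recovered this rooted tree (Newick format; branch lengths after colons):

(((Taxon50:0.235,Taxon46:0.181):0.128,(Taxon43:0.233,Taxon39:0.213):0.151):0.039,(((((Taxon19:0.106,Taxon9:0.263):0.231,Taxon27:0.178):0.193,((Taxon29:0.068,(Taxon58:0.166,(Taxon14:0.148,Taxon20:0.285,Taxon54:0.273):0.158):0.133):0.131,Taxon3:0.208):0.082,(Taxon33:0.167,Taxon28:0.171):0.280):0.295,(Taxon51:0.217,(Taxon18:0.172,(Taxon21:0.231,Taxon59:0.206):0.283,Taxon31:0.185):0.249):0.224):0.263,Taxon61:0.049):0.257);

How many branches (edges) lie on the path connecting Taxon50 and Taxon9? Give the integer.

9

The MRCA of Taxon50 and Taxon9 is the root of the tree.
From Taxon50 up to that node: 3 branches. From Taxon9 up to the same node: 6 branches. Total: 3 + 6 = 9.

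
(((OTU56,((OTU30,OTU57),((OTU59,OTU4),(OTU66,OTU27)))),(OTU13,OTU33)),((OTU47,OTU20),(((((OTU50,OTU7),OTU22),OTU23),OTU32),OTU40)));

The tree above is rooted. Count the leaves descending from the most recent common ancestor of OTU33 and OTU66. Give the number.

The MRCA of OTU33 and OTU66 is the node subtending ((OTU56,((OTU30,OTU57),((OTU59,OTU4),(OTU66,OTU27)))),(OTU13,OTU33)).
That clade contains 9 terminal taxa: OTU13, OTU27, OTU30, OTU33, OTU4, OTU56, OTU57, OTU59, OTU66.

9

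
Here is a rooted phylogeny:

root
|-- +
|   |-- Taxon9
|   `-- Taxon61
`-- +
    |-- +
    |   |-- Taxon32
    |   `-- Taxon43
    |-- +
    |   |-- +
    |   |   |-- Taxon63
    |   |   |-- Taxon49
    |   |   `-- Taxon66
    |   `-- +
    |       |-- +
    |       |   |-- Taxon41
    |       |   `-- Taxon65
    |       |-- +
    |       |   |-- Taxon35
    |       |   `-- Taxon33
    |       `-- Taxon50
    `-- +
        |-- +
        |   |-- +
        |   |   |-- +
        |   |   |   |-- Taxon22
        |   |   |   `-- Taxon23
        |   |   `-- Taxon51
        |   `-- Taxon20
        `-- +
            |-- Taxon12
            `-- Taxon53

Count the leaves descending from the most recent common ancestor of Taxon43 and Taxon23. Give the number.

16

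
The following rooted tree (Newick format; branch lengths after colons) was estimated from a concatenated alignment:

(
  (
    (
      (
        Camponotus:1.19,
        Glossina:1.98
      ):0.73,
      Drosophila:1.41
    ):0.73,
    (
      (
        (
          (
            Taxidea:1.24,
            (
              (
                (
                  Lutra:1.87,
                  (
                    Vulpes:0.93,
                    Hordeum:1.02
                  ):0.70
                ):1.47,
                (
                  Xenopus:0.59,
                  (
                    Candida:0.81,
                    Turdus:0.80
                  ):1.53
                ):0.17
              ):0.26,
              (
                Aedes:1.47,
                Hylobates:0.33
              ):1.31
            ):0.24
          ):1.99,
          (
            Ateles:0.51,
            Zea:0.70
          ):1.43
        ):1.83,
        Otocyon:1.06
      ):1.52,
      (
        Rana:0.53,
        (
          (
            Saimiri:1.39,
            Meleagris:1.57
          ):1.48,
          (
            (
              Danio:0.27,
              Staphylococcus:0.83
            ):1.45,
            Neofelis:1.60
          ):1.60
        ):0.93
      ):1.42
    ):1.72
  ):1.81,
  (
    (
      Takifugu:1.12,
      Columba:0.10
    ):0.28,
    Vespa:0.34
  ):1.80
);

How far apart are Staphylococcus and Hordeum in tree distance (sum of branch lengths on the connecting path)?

The path runs Staphylococcus → … → MRCA → … → Hordeum; the MRCA is the node subtending ((((Taxidea,(((Lutra,(Vulpes,Hordeum)),(Xenopus,(Candida,Turdus))),(Aedes,Hylobates))),(Ateles,Zea)),Otocyon),(Rana,((Saimiri,Meleagris),((Danio,Staphylococcus),Neofelis)))).
Branch lengths along that path: 0.83 + 1.45 + 1.60 + 0.93 + 1.42 + 1.52 + 1.83 + 1.99 + 0.24 + 0.26 + 1.47 + 0.70 + 1.02 = 15.26.

15.26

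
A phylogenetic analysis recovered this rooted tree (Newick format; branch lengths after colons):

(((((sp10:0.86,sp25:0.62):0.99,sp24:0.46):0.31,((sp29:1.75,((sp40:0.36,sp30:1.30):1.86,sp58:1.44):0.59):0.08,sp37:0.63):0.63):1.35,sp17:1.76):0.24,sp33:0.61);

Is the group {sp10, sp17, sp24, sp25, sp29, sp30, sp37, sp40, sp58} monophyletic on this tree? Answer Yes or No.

The most recent common ancestor of these taxa subtends ((((sp10,sp25),sp24),((sp29,((sp40,sp30),sp58)),sp37)),sp17).
That clade has exactly 9 tips — every listed taxon and nothing else — so the group is monophyletic.

Yes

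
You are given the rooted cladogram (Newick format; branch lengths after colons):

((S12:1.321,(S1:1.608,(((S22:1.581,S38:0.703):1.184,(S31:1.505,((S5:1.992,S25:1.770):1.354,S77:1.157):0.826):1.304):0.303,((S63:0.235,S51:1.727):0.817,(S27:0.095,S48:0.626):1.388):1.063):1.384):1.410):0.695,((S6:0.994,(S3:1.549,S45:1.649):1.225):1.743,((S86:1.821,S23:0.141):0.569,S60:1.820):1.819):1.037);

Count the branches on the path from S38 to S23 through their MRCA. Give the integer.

The MRCA of S38 and S23 is the root of the tree.
From S38 up to that node: 6 branches. From S23 up to the same node: 4 branches. Total: 6 + 4 = 10.

10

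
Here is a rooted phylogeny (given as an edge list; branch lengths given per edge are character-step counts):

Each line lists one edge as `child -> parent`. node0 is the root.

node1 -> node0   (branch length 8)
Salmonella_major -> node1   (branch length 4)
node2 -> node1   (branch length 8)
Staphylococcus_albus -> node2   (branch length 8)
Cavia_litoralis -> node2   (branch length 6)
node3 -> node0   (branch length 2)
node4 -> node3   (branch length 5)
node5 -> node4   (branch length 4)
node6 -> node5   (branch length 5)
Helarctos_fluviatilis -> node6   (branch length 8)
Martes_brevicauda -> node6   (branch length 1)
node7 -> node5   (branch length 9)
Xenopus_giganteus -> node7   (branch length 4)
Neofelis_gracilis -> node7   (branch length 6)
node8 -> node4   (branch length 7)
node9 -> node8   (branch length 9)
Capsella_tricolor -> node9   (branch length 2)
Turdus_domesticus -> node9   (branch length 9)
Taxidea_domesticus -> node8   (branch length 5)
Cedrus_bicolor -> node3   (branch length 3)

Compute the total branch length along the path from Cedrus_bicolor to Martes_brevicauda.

The path runs Cedrus_bicolor → … → MRCA → … → Martes_brevicauda; the MRCA is the node subtending ((((Helarctos_fluviatilis,Martes_brevicauda),(Xenopus_giganteus,Neofelis_gracilis)),((Capsella_tricolor,Turdus_domesticus),Taxidea_domesticus)),Cedrus_bicolor).
Branch lengths along that path: 3 + 5 + 4 + 5 + 1 = 18.

18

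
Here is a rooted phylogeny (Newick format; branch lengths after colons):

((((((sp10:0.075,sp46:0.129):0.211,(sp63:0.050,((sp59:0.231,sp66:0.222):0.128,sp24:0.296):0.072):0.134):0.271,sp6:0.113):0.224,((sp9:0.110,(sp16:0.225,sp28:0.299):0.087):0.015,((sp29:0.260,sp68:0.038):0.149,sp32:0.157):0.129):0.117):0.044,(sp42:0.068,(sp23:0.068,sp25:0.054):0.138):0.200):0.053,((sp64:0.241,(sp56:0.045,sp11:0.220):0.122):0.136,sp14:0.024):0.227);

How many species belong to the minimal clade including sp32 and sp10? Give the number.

The MRCA of sp32 and sp10 is the node subtending ((((sp10,sp46),(sp63,((sp59,sp66),sp24))),sp6),((sp9,(sp16,sp28)),((sp29,sp68),sp32))).
That clade contains 13 terminal taxa: sp10, sp16, sp24, sp28, sp29, sp32, sp46, sp59, sp6, sp63, sp66, sp68, sp9.

13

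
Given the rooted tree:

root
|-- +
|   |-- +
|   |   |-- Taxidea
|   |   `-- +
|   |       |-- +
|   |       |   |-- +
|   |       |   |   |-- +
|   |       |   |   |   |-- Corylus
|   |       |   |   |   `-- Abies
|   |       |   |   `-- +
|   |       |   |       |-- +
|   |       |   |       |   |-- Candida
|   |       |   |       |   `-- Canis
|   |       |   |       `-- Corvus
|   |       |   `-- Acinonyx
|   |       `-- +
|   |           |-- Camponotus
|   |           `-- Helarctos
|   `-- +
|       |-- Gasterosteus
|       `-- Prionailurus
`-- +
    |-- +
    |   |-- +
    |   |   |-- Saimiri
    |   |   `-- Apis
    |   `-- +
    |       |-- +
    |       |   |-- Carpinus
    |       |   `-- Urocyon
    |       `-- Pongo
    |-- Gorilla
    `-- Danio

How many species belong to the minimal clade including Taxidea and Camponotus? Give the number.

9

The MRCA of Taxidea and Camponotus is the node subtending (Taxidea,((((Corylus,Abies),((Candida,Canis),Corvus)),Acinonyx),(Camponotus,Helarctos))).
That clade contains 9 terminal taxa: Abies, Acinonyx, Camponotus, Candida, Canis, Corvus, Corylus, Helarctos, Taxidea.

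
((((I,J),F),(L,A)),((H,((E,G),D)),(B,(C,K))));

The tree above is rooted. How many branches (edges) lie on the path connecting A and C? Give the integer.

The MRCA of A and C is the root of the tree.
From A up to that node: 3 branches. From C up to the same node: 4 branches. Total: 3 + 4 = 7.

7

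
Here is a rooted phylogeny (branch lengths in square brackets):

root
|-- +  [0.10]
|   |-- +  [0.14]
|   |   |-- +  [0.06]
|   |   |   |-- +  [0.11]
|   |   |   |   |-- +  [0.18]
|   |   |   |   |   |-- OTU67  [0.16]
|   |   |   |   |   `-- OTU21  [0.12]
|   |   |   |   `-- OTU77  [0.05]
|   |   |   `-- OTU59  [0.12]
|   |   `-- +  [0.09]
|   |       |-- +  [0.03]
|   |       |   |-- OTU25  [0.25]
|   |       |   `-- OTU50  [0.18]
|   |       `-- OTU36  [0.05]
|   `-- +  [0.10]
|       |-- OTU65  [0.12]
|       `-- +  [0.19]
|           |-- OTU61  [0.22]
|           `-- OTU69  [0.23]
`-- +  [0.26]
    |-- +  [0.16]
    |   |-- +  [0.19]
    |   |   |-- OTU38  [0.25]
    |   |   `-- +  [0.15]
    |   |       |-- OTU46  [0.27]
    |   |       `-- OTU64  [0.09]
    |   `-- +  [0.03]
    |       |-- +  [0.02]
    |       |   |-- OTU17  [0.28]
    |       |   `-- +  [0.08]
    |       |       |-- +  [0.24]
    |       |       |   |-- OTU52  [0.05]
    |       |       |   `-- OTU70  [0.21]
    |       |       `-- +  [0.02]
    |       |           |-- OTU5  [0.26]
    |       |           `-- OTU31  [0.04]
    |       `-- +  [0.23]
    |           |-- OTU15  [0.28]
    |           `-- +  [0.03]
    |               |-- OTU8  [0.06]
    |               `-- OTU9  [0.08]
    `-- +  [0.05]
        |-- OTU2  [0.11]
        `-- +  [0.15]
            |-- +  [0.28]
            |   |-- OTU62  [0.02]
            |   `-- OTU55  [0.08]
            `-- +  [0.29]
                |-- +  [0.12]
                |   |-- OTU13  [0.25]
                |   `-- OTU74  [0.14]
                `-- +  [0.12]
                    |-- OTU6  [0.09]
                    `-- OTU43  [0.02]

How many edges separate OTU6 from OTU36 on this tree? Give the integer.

The MRCA of OTU6 and OTU36 is the root of the tree.
From OTU6 up to that node: 6 branches. From OTU36 up to the same node: 4 branches. Total: 6 + 4 = 10.

10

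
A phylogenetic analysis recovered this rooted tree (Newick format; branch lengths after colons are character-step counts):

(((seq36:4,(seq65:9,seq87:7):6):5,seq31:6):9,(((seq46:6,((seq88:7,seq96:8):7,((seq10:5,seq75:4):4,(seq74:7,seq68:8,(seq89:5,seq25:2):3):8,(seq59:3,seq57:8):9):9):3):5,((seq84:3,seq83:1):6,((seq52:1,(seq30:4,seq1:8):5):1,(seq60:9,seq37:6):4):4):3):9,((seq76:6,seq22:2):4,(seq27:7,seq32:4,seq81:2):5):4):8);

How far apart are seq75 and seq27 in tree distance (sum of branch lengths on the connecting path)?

The path runs seq75 → … → MRCA → … → seq27; the MRCA is the node subtending (((seq46,((seq88,seq96),((seq10,seq75),(seq74,seq68,(seq89,seq25)),(seq59,seq57)))),((seq84,seq83),((seq52,(seq30,seq1)),(seq60,seq37)))),((seq76,seq22),(seq27,seq32,seq81))).
Branch lengths along that path: 4 + 4 + 9 + 3 + 5 + 9 + 4 + 5 + 7 = 50.

50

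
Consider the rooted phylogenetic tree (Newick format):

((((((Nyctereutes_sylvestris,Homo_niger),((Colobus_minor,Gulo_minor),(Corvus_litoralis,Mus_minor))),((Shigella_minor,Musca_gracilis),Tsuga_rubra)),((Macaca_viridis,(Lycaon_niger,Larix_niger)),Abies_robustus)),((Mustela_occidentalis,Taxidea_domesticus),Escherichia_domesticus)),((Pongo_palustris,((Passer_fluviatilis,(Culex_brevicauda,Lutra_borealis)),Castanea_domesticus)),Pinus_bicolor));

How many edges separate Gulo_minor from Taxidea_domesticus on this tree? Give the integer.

9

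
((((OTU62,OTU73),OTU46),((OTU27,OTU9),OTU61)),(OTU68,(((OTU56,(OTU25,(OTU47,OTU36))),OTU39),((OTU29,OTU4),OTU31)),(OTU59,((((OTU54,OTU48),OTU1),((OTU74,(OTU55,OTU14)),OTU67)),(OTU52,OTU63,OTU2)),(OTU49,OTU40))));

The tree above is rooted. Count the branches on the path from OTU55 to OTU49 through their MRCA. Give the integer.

8

The MRCA of OTU55 and OTU49 is the node subtending (OTU59,((((OTU54,OTU48),OTU1),((OTU74,(OTU55,OTU14)),OTU67)),(OTU52,OTU63,OTU2)),(OTU49,OTU40)).
From OTU55 up to that node: 6 branches. From OTU49 up to the same node: 2 branches. Total: 6 + 2 = 8.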